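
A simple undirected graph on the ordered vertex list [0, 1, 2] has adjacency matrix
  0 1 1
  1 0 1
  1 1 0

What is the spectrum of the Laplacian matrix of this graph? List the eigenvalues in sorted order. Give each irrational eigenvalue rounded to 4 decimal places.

[0, 3, 3]

Reading degrees in the order [0, 1, 2] gives [2, 2, 2]; set D = diag(2, 2, 2) and form L = D - A. Since every row of L sums to 0, the all-ones vector is in the kernel and 0 is an eigenvalue. The eigenvalues sum to 6, which equals trace(L) = 2|E|. There is one zero in the spectrum, matching the 1 component.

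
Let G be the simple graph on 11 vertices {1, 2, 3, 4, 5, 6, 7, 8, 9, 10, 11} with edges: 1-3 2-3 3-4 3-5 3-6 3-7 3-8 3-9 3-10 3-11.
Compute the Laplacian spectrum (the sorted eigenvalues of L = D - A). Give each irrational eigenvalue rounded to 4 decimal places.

[0, 1, 1, 1, 1, 1, 1, 1, 1, 1, 11]

Reading degrees in the order [1, 2, 3, 4, 5, 6, 7, 8, 9, 10, 11] gives [1, 1, 10, 1, 1, 1, 1, 1, 1, 1, 1]; set D = diag(1, 1, 10, 1, 1, 1, 1, 1, 1, 1, 1) and form L = D - A. The multiplicity of 0 as a Laplacian eigenvalue equals the number of connected components. The eigenvalues sum to 20, which equals trace(L) = 2|E|. The largest eigenvalue, 11, is at most the vertex count 11.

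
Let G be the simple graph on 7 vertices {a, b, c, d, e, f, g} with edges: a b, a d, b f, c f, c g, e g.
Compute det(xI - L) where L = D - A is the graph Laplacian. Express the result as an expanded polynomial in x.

With the vertex order [a, b, c, d, e, f, g], the degrees are [2, 2, 2, 1, 1, 2, 2], giving D = diag(2, 2, 2, 1, 1, 2, 2) and L = D - A. L has integer entries, so p(x) = det(xI - L) has integer coefficients. Expanding the determinant yields x^7 - 12x^6 + 55x^5 - 120x^4 + 126x^3 - 56x^2 + 7x. The constant term is 0 because L is singular (the all-ones vector lies in its kernel). The largest eigenvalue, 3.8019, is at most the vertex count 7. There is one zero in the spectrum, matching the 1 component.

x^7 - 12x^6 + 55x^5 - 120x^4 + 126x^3 - 56x^2 + 7x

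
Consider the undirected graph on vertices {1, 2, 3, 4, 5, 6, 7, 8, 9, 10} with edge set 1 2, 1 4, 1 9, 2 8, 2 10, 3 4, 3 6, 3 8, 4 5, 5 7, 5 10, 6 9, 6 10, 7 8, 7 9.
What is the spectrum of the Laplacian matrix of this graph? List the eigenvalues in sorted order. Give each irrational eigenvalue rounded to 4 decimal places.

Each diagonal entry of L is the vertex degree and each off-diagonal entry is -1 where an edge is present, 0 otherwise; in the order [1, 2, 3, 4, 5, 6, 7, 8, 9, 10] the diagonal is [3, 3, 3, 3, 3, 3, 3, 3, 3, 3]. Diagonalising L (or applying a numerical eigensolver to the 10x10 matrix) gives the spectrum above. There is one zero in the spectrum, matching the 1 component. The largest eigenvalue, 5, is at most the vertex count 10.

[0, 2, 2, 2, 2, 2, 5, 5, 5, 5]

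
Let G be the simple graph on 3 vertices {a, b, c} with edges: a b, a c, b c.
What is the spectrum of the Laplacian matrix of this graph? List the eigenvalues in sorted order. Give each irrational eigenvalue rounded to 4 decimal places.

With the vertex order [a, b, c], the degrees are [2, 2, 2], giving D = diag(2, 2, 2) and L = D - A. Diagonalising L (or applying a numerical eigensolver to the 3x3 matrix) gives the spectrum above. The single zero eigenvalue shows the graph is connected. By the matrix-tree theorem the graph has (1/3) * product of the nonzero eigenvalues = 3 spanning trees. There is one zero in the spectrum, matching the 1 component.

[0, 3, 3]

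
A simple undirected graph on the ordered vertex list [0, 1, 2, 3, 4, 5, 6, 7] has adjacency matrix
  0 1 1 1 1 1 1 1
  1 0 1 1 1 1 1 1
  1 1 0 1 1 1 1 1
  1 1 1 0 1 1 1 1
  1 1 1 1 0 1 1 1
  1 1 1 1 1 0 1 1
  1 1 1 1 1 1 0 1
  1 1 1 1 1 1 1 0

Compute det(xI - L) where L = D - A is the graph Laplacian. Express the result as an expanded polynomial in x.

x^8 - 56x^7 + 1344x^6 - 17920x^5 + 143360x^4 - 688128x^3 + 1835008x^2 - 2097152x

With the vertex order [0, 1, 2, 3, 4, 5, 6, 7], the degrees are [7, 7, 7, 7, 7, 7, 7, 7], giving D = diag(7, 7, 7, 7, 7, 7, 7, 7) and L = D - A. L has integer entries, so p(x) = det(xI - L) has integer coefficients. Expanding the determinant yields x^8 - 56x^7 + 1344x^6 - 17920x^5 + 143360x^4 - 688128x^3 + 1835008x^2 - 2097152x. The constant term is 0 because L is singular (the all-ones vector lies in its kernel).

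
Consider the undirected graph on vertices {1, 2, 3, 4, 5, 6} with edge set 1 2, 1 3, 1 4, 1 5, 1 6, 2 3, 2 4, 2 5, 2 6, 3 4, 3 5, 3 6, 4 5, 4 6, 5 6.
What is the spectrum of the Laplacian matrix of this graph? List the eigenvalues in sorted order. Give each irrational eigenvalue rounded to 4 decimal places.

Reading degrees in the order [1, 2, 3, 4, 5, 6] gives [5, 5, 5, 5, 5, 5]; set D = diag(5, 5, 5, 5, 5, 5) and form L = D - A. Since every row of L sums to 0, the all-ones vector is in the kernel and 0 is an eigenvalue. The single zero eigenvalue shows the graph is connected. The largest eigenvalue, 6, is at most the vertex count 6.

[0, 6, 6, 6, 6, 6]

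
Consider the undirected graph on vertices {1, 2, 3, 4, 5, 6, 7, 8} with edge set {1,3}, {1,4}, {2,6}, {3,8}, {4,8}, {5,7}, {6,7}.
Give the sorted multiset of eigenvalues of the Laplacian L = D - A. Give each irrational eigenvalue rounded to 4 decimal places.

[0, 0, 0.5858, 2, 2, 2, 3.4142, 4]

With the vertex order [1, 2, 3, 4, 5, 6, 7, 8], the degrees are [2, 1, 2, 2, 1, 2, 2, 2], giving D = diag(2, 1, 2, 2, 1, 2, 2, 2) and L = D - A. L is symmetric positive semidefinite, so every eigenvalue is real and nonnegative. The 2 zero eigenvalues correspond to the 2 connected components. The largest eigenvalue, 4, is at most the vertex count 8. The eigenvalues sum to 14, which equals trace(L) = 2|E|.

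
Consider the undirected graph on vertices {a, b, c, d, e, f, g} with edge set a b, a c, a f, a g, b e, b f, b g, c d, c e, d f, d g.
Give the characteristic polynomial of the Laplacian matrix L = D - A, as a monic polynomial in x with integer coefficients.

Reading degrees in the order [a, b, c, d, e, f, g] gives [4, 4, 3, 3, 2, 3, 3]; set D = diag(4, 4, 3, 3, 2, 3, 3) and form L = D - A. Computing det(xI - L) by cofactor expansion (or equivalently via sum-over-permutations) gives x^7 - 22x^6 + 195x^5 - 890x^4 + 2204x^3 - 2804x^2 + 1428x. The constant term is 0 because L is singular (the all-ones vector lies in its kernel). There is one zero in the spectrum, matching the 1 component. The largest eigenvalue, 5.8136, is at most the vertex count 7.

x^7 - 22x^6 + 195x^5 - 890x^4 + 2204x^3 - 2804x^2 + 1428x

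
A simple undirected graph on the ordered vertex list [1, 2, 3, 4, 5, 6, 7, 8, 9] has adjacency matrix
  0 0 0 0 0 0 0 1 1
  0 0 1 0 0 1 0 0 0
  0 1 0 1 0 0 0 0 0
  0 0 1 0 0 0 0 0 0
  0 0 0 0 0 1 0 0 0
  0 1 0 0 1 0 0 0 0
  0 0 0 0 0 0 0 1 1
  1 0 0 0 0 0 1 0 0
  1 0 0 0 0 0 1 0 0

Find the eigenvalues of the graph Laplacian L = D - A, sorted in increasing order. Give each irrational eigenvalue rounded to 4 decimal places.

With the vertex order [1, 2, 3, 4, 5, 6, 7, 8, 9], the degrees are [2, 2, 2, 1, 1, 2, 2, 2, 2], giving D = diag(2, 2, 2, 1, 1, 2, 2, 2, 2) and L = D - A. L is symmetric positive semidefinite, so every eigenvalue is real and nonnegative. The 2 zero eigenvalues correspond to the 2 connected components. The largest eigenvalue, 4, is at most the vertex count 9. There are 2 zeros in the spectrum, matching the 2 components.

[0, 0, 0.3820, 1.3820, 2, 2, 2.6180, 3.6180, 4]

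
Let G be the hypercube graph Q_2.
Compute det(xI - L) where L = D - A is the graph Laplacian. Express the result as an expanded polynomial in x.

The graph has 4 vertices and degree multiset [2, 2, 2, 2]; D is the diagonal matrix of degrees and L = D - A. Computing det(xI - L) by cofactor expansion (or equivalently via sum-over-permutations) gives x^4 - 8x^3 + 20x^2 - 16x. The coefficient of x^3 equals -trace(L) = -8, matching the sum of degrees.

x^4 - 8x^3 + 20x^2 - 16x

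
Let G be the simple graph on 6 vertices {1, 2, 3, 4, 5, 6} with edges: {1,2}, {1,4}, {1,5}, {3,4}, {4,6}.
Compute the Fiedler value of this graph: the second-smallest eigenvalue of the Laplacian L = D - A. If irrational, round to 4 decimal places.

0.4384

Each diagonal entry of L is the vertex degree and each off-diagonal entry is -1 where an edge is present, 0 otherwise; in the order [1, 2, 3, 4, 5, 6] the diagonal is [3, 1, 1, 3, 1, 1]. Computing the eigenvalues of L and sorting gives [0, 0.4384, 1, 1, 3, 4.5616]. The Fiedler value lambda_2 = 0.4384 is strictly positive, so the graph is connected.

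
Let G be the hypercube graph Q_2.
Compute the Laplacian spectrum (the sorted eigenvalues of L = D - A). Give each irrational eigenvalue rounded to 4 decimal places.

The graph has 4 vertices and degree multiset [2, 2, 2, 2]; D is the diagonal matrix of degrees and L = D - A. The multiplicity of 0 as a Laplacian eigenvalue equals the number of connected components. The largest eigenvalue, 4, is at most the vertex count 4.

[0, 2, 2, 4]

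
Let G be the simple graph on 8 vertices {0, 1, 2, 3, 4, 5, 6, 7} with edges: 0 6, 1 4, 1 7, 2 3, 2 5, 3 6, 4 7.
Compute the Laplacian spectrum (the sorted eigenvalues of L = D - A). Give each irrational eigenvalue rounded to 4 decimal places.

Each diagonal entry of L is the vertex degree and each off-diagonal entry is -1 where an edge is present, 0 otherwise; in the order [0, 1, 2, 3, 4, 5, 6, 7] the diagonal is [1, 2, 2, 2, 2, 1, 2, 2]. L is symmetric positive semidefinite, so every eigenvalue is real and nonnegative. The 2 zero eigenvalues correspond to the 2 connected components. There are 2 zeros in the spectrum, matching the 2 components.

[0, 0, 0.3820, 1.3820, 2.6180, 3, 3, 3.6180]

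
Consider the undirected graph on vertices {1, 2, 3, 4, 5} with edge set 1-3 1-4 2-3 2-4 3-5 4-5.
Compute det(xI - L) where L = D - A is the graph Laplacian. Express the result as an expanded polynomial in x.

Reading degrees in the order [1, 2, 3, 4, 5] gives [2, 2, 3, 3, 2]; set D = diag(2, 2, 3, 3, 2) and form L = D - A. Computing det(xI - L) by cofactor expansion (or equivalently via sum-over-permutations) gives x^5 - 12x^4 + 51x^3 - 92x^2 + 60x. The coefficient of x^4 equals -trace(L) = -12, matching the sum of degrees. The eigenvalues sum to 12, which equals trace(L) = 2|E|.

x^5 - 12x^4 + 51x^3 - 92x^2 + 60x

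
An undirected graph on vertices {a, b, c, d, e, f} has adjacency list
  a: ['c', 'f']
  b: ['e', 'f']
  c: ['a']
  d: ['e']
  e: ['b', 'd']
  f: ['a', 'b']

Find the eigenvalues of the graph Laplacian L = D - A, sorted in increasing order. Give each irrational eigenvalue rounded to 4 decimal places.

With the vertex order [a, b, c, d, e, f], the degrees are [2, 2, 1, 1, 2, 2], giving D = diag(2, 2, 1, 1, 2, 2) and L = D - A. L is symmetric positive semidefinite, so every eigenvalue is real and nonnegative. The single zero eigenvalue shows the graph is connected. The eigenvalues sum to 10, which equals trace(L) = 2|E|.

[0, 0.2679, 1, 2, 3, 3.7321]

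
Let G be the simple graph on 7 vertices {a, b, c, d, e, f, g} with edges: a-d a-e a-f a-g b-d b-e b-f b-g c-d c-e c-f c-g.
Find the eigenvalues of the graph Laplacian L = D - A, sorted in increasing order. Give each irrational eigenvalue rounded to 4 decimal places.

[0, 3, 3, 3, 4, 4, 7]

Reading degrees in the order [a, b, c, d, e, f, g] gives [4, 4, 4, 3, 3, 3, 3]; set D = diag(4, 4, 4, 3, 3, 3, 3) and form L = D - A. The multiplicity of 0 as a Laplacian eigenvalue equals the number of connected components. The single zero eigenvalue shows the graph is connected. The largest eigenvalue, 7, is at most the vertex count 7.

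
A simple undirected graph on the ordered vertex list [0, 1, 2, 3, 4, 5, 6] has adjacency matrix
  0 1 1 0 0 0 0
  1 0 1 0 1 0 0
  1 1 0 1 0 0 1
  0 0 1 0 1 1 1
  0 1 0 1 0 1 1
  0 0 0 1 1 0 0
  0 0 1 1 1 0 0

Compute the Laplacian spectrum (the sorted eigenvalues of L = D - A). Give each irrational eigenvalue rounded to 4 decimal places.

[0, 1.1551, 2.3329, 3.3222, 4.3570, 4.9028, 5.9300]

Each diagonal entry of L is the vertex degree and each off-diagonal entry is -1 where an edge is present, 0 otherwise; in the order [0, 1, 2, 3, 4, 5, 6] the diagonal is [2, 3, 4, 4, 4, 2, 3]. Since every row of L sums to 0, the all-ones vector is in the kernel and 0 is an eigenvalue. There is one zero in the spectrum, matching the 1 component. The largest eigenvalue, 5.9300, is at most the vertex count 7.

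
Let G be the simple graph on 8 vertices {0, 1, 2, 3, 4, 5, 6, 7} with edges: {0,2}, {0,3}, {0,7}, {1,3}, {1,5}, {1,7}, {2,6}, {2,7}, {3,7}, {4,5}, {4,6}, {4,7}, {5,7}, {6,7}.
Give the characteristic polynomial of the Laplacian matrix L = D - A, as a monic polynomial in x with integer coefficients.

x^8 - 28x^7 + 322x^6 - 1974x^5 + 6965x^4 - 14126x^3 + 15225x^2 - 6728x

With the vertex order [0, 1, 2, 3, 4, 5, 6, 7], the degrees are [3, 3, 3, 3, 3, 3, 3, 7], giving D = diag(3, 3, 3, 3, 3, 3, 3, 7) and L = D - A. Computing det(xI - L) by cofactor expansion (or equivalently via sum-over-permutations) gives x^8 - 28x^7 + 322x^6 - 1974x^5 + 6965x^4 - 14126x^3 + 15225x^2 - 6728x. The coefficient of x^7 equals -trace(L) = -28, matching the sum of degrees. By the matrix-tree theorem the graph has (1/8) * product of the nonzero eigenvalues = 841 spanning trees.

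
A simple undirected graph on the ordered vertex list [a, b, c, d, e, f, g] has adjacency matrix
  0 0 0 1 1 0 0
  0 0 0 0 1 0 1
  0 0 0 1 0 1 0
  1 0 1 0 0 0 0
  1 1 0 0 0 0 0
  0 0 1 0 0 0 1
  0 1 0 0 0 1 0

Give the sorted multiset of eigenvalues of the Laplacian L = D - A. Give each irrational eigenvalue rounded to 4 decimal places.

With the vertex order [a, b, c, d, e, f, g], the degrees are [2, 2, 2, 2, 2, 2, 2], giving D = diag(2, 2, 2, 2, 2, 2, 2) and L = D - A. L is symmetric positive semidefinite, so every eigenvalue is real and nonnegative. The single zero eigenvalue shows the graph is connected. The largest eigenvalue, 3.8019, is at most the vertex count 7.

[0, 0.7530, 0.7530, 2.4450, 2.4450, 3.8019, 3.8019]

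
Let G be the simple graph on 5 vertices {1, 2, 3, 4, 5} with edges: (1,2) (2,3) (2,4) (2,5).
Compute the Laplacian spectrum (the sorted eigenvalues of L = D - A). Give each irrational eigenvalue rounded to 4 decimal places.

[0, 1, 1, 1, 5]

Each diagonal entry of L is the vertex degree and each off-diagonal entry is -1 where an edge is present, 0 otherwise; in the order [1, 2, 3, 4, 5] the diagonal is [1, 4, 1, 1, 1]. Diagonalising L (or applying a numerical eigensolver to the 5x5 matrix) gives the spectrum above. The single zero eigenvalue shows the graph is connected. The eigenvalues sum to 8, which equals trace(L) = 2|E|. The largest eigenvalue, 5, is at most the vertex count 5.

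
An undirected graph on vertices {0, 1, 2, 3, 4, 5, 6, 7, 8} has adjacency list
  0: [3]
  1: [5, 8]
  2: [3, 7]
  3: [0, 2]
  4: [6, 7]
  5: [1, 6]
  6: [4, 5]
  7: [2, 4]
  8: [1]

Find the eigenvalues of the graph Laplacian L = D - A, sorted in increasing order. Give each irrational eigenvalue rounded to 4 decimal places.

With the vertex order [0, 1, 2, 3, 4, 5, 6, 7, 8], the degrees are [1, 2, 2, 2, 2, 2, 2, 2, 1], giving D = diag(1, 2, 2, 2, 2, 2, 2, 2, 1) and L = D - A. Diagonalising L (or applying a numerical eigensolver to the 9x9 matrix) gives the spectrum above. By the matrix-tree theorem the graph has (1/9) * product of the nonzero eigenvalues = 1 spanning tree. There is one zero in the spectrum, matching the 1 component.

[0, 0.1206, 0.4679, 1, 1.6527, 2.3473, 3, 3.5321, 3.8794]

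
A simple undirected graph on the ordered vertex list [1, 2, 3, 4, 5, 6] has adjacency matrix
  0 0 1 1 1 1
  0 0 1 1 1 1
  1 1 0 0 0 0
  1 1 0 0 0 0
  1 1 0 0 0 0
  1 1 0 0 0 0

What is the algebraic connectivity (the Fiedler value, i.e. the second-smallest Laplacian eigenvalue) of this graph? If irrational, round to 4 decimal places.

2

Each diagonal entry of L is the vertex degree and each off-diagonal entry is -1 where an edge is present, 0 otherwise; in the order [1, 2, 3, 4, 5, 6] the diagonal is [4, 4, 2, 2, 2, 2]. The sorted Laplacian eigenvalues are [0, 2, 2, 2, 4, 6]; the algebraic connectivity is the second entry, 2. The eigenvalues sum to 16, which equals trace(L) = 2|E|.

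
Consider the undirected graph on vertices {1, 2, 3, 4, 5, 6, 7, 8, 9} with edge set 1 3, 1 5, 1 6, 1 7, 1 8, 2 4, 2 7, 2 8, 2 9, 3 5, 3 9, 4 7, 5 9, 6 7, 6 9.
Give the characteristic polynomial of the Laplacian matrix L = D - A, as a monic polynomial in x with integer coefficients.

Each diagonal entry of L is the vertex degree and each off-diagonal entry is -1 where an edge is present, 0 otherwise; in the order [1, 2, 3, 4, 5, 6, 7, 8, 9] the diagonal is [5, 4, 3, 2, 3, 3, 4, 2, 4]. Computing det(xI - L) by cofactor expansion (or equivalently via sum-over-permutations) gives x^9 - 30x^8 + 381x^7 - 2668x^6 + 11231x^5 - 28990x^4 + 44607x^3 - 37216x^2 + 12816x. Since p(0) = det(-L) = 0, x divides p(x). The largest eigenvalue, 6.4646, is at most the vertex count 9.

x^9 - 30x^8 + 381x^7 - 2668x^6 + 11231x^5 - 28990x^4 + 44607x^3 - 37216x^2 + 12816x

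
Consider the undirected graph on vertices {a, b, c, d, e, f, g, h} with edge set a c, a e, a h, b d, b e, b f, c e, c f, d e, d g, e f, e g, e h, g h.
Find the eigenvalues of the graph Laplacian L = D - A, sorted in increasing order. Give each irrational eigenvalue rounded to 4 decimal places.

With the vertex order [a, b, c, d, e, f, g, h], the degrees are [3, 3, 3, 3, 7, 3, 3, 3], giving D = diag(3, 3, 3, 3, 7, 3, 3, 3) and L = D - A. Diagonalising L (or applying a numerical eigensolver to the 8x8 matrix) gives the spectrum above. The largest eigenvalue, 8, is at most the vertex count 8. The eigenvalues sum to 28, which equals trace(L) = 2|E|.

[0, 1.7530, 1.7530, 3.4450, 3.4450, 4.8019, 4.8019, 8]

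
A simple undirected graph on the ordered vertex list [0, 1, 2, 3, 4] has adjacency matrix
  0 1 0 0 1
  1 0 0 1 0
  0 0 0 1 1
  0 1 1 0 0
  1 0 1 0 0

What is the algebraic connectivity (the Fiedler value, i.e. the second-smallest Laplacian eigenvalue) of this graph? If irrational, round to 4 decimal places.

1.3820

Reading degrees in the order [0, 1, 2, 3, 4] gives [2, 2, 2, 2, 2]; set D = diag(2, 2, 2, 2, 2) and form L = D - A. The smallest Laplacian eigenvalue is always 0. The next one, lambda_2 = 1.3820, measures how hard the graph is to disconnect: larger values mean better connectivity. The largest eigenvalue, 3.6180, is at most the vertex count 5.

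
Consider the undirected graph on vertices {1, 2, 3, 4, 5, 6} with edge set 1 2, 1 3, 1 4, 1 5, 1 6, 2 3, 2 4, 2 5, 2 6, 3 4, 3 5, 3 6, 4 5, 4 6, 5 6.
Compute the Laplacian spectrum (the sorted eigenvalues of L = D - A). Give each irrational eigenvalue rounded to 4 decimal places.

[0, 6, 6, 6, 6, 6]

Each diagonal entry of L is the vertex degree and each off-diagonal entry is -1 where an edge is present, 0 otherwise; in the order [1, 2, 3, 4, 5, 6] the diagonal is [5, 5, 5, 5, 5, 5]. Diagonalising L (or applying a numerical eigensolver to the 6x6 matrix) gives the spectrum above. The single zero eigenvalue shows the graph is connected. The largest eigenvalue, 6, is at most the vertex count 6.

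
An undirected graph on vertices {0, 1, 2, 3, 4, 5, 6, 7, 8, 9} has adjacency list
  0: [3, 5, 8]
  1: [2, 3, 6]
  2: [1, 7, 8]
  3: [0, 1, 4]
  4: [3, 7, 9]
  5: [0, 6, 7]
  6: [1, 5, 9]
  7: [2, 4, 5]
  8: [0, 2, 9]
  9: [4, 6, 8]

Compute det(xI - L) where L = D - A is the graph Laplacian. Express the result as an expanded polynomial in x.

x^10 - 30x^9 + 390x^8 - 2880x^7 + 13305x^6 - 39882x^5 + 77640x^4 - 94800x^3 + 66000x^2 - 20000x

With the vertex order [0, 1, 2, 3, 4, 5, 6, 7, 8, 9], the degrees are [3, 3, 3, 3, 3, 3, 3, 3, 3, 3], giving D = diag(3, 3, 3, 3, 3, 3, 3, 3, 3, 3) and L = D - A. L has integer entries, so p(x) = det(xI - L) has integer coefficients. Expanding the determinant yields x^10 - 30x^9 + 390x^8 - 2880x^7 + 13305x^6 - 39882x^5 + 77640x^4 - 94800x^3 + 66000x^2 - 20000x. Since p(0) = det(-L) = 0, x divides p(x). By the matrix-tree theorem the graph has (1/10) * product of the nonzero eigenvalues = 2000 spanning trees. The eigenvalues sum to 30, which equals trace(L) = 2|E|.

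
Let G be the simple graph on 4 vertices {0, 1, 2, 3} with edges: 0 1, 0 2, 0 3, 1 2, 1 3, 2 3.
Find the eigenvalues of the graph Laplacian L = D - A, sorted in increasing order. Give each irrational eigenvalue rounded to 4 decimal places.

[0, 4, 4, 4]

Each diagonal entry of L is the vertex degree and each off-diagonal entry is -1 where an edge is present, 0 otherwise; in the order [0, 1, 2, 3] the diagonal is [3, 3, 3, 3]. Since every row of L sums to 0, the all-ones vector is in the kernel and 0 is an eigenvalue. By the matrix-tree theorem the graph has (1/4) * product of the nonzero eigenvalues = 16 spanning trees.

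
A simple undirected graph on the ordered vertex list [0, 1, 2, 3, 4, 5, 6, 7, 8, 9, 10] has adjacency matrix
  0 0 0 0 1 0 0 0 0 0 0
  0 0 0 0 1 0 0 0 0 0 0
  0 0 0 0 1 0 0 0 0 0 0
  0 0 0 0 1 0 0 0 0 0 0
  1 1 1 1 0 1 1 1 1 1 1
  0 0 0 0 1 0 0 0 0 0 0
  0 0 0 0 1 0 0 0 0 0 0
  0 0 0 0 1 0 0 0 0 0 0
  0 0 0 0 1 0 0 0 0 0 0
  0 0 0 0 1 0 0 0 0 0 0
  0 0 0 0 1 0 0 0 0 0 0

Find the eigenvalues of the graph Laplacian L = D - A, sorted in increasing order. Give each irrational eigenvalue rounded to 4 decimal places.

[0, 1, 1, 1, 1, 1, 1, 1, 1, 1, 11]

Each diagonal entry of L is the vertex degree and each off-diagonal entry is -1 where an edge is present, 0 otherwise; in the order [0, 1, 2, 3, 4, 5, 6, 7, 8, 9, 10] the diagonal is [1, 1, 1, 1, 10, 1, 1, 1, 1, 1, 1]. Diagonalising L (or applying a numerical eigensolver to the 11x11 matrix) gives the spectrum above. The largest eigenvalue, 11, is at most the vertex count 11. By the matrix-tree theorem the graph has (1/11) * product of the nonzero eigenvalues = 1 spanning tree.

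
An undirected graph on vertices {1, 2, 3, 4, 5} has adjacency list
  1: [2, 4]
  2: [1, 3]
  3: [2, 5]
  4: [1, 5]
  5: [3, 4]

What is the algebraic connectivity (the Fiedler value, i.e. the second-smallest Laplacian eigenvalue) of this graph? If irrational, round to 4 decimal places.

With the vertex order [1, 2, 3, 4, 5], the degrees are [2, 2, 2, 2, 2], giving D = diag(2, 2, 2, 2, 2) and L = D - A. The smallest Laplacian eigenvalue is always 0. The next one, lambda_2 = 1.3820, measures how hard the graph is to disconnect: larger values mean better connectivity. The eigenvalues sum to 10, which equals trace(L) = 2|E|.

1.3820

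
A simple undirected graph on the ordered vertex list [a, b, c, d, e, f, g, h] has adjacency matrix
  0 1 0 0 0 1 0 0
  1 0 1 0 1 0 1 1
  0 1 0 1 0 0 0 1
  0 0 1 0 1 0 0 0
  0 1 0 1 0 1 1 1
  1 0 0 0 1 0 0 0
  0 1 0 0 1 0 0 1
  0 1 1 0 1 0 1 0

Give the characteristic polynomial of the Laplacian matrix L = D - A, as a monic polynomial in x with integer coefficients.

x^8 - 26x^7 + 277x^6 - 1560x^5 + 4990x^4 - 9016x^3 + 8462x^2 - 3152x

Each diagonal entry of L is the vertex degree and each off-diagonal entry is -1 where an edge is present, 0 otherwise; in the order [a, b, c, d, e, f, g, h] the diagonal is [2, 5, 3, 2, 5, 2, 3, 4]. L has integer entries, so p(x) = det(xI - L) has integer coefficients. Expanding the determinant yields x^8 - 26x^7 + 277x^6 - 1560x^5 + 4990x^4 - 9016x^3 + 8462x^2 - 3152x. The constant term is 0 because L is singular (the all-ones vector lies in its kernel).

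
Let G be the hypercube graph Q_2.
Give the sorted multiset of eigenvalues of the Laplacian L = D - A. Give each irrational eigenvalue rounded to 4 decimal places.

The graph has 4 vertices and degree multiset [2, 2, 2, 2]; D is the diagonal matrix of degrees and L = D - A. The multiplicity of 0 as a Laplacian eigenvalue equals the number of connected components.

[0, 2, 2, 4]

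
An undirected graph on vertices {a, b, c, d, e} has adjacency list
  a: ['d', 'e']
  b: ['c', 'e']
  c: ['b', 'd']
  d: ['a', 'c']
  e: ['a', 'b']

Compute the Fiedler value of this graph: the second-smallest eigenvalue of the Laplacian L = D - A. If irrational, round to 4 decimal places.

Each diagonal entry of L is the vertex degree and each off-diagonal entry is -1 where an edge is present, 0 otherwise; in the order [a, b, c, d, e] the diagonal is [2, 2, 2, 2, 2]. The smallest Laplacian eigenvalue is always 0. The next one, lambda_2 = 1.3820, measures how hard the graph is to disconnect: larger values mean better connectivity. By the matrix-tree theorem the graph has (1/5) * product of the nonzero eigenvalues = 5 spanning trees.

1.3820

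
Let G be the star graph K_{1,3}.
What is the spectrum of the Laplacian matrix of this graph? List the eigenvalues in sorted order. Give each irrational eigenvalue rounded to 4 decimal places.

[0, 1, 1, 4]

The graph has 4 vertices and degree multiset [3, 1, 1, 1]; D is the diagonal matrix of degrees and L = D - A. Diagonalising L (or applying a numerical eigensolver to the 4x4 matrix) gives the spectrum above. The single zero eigenvalue shows the graph is connected.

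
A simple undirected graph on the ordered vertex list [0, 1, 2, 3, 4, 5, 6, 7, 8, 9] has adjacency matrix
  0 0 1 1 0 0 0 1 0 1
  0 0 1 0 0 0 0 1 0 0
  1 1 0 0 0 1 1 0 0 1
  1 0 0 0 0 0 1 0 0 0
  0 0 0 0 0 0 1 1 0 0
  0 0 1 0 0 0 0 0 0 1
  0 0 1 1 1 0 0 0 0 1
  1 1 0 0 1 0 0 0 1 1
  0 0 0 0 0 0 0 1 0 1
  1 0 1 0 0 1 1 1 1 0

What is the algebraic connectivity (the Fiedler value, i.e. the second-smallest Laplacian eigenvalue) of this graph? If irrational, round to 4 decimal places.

1.3820

With the vertex order [0, 1, 2, 3, 4, 5, 6, 7, 8, 9], the degrees are [4, 2, 5, 2, 2, 2, 4, 5, 2, 6], giving D = diag(4, 2, 5, 2, 2, 2, 4, 5, 2, 6) and L = D - A. The smallest Laplacian eigenvalue is always 0. The next one, lambda_2 = 1.3820, measures how hard the graph is to disconnect: larger values mean better connectivity. By the matrix-tree theorem the graph has (1/10) * product of the nonzero eigenvalues = 2942 spanning trees.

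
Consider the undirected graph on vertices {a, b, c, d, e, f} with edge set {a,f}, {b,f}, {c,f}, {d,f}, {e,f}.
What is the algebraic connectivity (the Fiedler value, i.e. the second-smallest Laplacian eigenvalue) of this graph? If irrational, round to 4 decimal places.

1

Each diagonal entry of L is the vertex degree and each off-diagonal entry is -1 where an edge is present, 0 otherwise; in the order [a, b, c, d, e, f] the diagonal is [1, 1, 1, 1, 1, 5]. The sorted Laplacian eigenvalues are [0, 1, 1, 1, 1, 6]; the algebraic connectivity is the second entry, 1. The largest eigenvalue, 6, is at most the vertex count 6.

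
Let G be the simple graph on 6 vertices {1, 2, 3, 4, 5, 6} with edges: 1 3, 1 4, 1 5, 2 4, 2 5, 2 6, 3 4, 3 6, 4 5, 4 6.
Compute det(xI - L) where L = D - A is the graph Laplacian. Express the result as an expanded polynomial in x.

Reading degrees in the order [1, 2, 3, 4, 5, 6] gives [3, 3, 3, 5, 3, 3]; set D = diag(3, 3, 3, 5, 3, 3) and form L = D - A. Computing det(xI - L) by cofactor expansion (or equivalently via sum-over-permutations) gives x^6 - 20x^5 + 155x^4 - 580x^3 + 1045x^2 - 726x. Since p(0) = det(-L) = 0, x divides p(x). There is one zero in the spectrum, matching the 1 component. The eigenvalues sum to 20, which equals trace(L) = 2|E|.

x^6 - 20x^5 + 155x^4 - 580x^3 + 1045x^2 - 726x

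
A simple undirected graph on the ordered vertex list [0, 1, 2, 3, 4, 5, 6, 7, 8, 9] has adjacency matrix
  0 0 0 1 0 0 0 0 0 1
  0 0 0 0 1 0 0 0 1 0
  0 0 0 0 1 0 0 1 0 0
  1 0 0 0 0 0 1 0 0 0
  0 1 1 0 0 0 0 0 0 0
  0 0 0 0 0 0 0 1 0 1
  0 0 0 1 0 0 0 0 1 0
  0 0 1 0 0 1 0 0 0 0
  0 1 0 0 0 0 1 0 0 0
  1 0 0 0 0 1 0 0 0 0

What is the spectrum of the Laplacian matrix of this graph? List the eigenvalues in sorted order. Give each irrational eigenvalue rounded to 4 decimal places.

Each diagonal entry of L is the vertex degree and each off-diagonal entry is -1 where an edge is present, 0 otherwise; in the order [0, 1, 2, 3, 4, 5, 6, 7, 8, 9] the diagonal is [2, 2, 2, 2, 2, 2, 2, 2, 2, 2]. L is symmetric positive semidefinite, so every eigenvalue is real and nonnegative.

[0, 0.3820, 0.3820, 1.3820, 1.3820, 2.6180, 2.6180, 3.6180, 3.6180, 4]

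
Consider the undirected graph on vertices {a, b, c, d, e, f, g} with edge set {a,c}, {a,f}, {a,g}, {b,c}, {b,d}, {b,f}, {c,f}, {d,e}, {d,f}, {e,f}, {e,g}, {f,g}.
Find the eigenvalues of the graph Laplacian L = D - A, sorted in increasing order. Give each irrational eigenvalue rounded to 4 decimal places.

[0, 2, 2, 4, 4, 5, 7]

Reading degrees in the order [a, b, c, d, e, f, g] gives [3, 3, 3, 3, 3, 6, 3]; set D = diag(3, 3, 3, 3, 3, 6, 3) and form L = D - A. L is symmetric positive semidefinite, so every eigenvalue is real and nonnegative. There is one zero in the spectrum, matching the 1 component.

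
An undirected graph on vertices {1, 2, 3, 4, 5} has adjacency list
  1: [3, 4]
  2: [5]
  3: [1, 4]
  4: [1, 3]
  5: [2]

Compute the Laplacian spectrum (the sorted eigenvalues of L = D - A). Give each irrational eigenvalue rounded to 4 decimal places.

Each diagonal entry of L is the vertex degree and each off-diagonal entry is -1 where an edge is present, 0 otherwise; in the order [1, 2, 3, 4, 5] the diagonal is [2, 1, 2, 2, 1]. Since every row of L sums to 0, the all-ones vector is in the kernel and 0 is an eigenvalue. The 2 zero eigenvalues correspond to the 2 connected components. The largest eigenvalue, 3, is at most the vertex count 5.

[0, 0, 2, 3, 3]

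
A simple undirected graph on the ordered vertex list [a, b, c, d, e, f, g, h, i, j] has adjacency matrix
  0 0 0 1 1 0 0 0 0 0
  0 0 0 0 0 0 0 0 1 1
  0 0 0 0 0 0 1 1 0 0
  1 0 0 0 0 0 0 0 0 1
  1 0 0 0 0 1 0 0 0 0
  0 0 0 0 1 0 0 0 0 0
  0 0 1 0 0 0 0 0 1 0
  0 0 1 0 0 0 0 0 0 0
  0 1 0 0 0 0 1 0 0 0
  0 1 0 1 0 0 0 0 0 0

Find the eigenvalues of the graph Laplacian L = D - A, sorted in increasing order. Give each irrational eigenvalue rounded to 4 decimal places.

With the vertex order [a, b, c, d, e, f, g, h, i, j], the degrees are [2, 2, 2, 2, 2, 1, 2, 1, 2, 2], giving D = diag(2, 2, 2, 2, 2, 1, 2, 1, 2, 2) and L = D - A. L is symmetric positive semidefinite, so every eigenvalue is real and nonnegative. The single zero eigenvalue shows the graph is connected. The eigenvalues sum to 18, which equals trace(L) = 2|E|.

[0, 0.0979, 0.3820, 0.8244, 1.3820, 2, 2.6180, 3.1756, 3.6180, 3.9021]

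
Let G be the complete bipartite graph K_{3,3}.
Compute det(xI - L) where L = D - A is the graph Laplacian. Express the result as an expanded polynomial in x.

The graph has 6 vertices and degree multiset [3, 3, 3, 3, 3, 3]; D is the diagonal matrix of degrees and L = D - A. The eigenvalues of L are [0, 3, 3, 3, 3, 6]; the characteristic polynomial is the product of (x - lambda_i), which multiplies out to x^6 - 18x^5 + 126x^4 - 432x^3 + 729x^2 - 486x. The coefficient of x^5 equals -trace(L) = -18, matching the sum of degrees.

x^6 - 18x^5 + 126x^4 - 432x^3 + 729x^2 - 486x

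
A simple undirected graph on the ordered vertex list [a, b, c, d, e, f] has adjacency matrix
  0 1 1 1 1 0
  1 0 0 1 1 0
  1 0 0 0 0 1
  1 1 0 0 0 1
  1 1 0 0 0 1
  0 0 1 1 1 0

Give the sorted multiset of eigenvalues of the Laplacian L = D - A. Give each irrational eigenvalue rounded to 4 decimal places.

Reading degrees in the order [a, b, c, d, e, f] gives [4, 3, 2, 3, 3, 3]; set D = diag(4, 3, 2, 3, 3, 3) and form L = D - A. The multiplicity of 0 as a Laplacian eigenvalue equals the number of connected components.

[0, 1.7857, 3, 3, 4.5392, 5.6751]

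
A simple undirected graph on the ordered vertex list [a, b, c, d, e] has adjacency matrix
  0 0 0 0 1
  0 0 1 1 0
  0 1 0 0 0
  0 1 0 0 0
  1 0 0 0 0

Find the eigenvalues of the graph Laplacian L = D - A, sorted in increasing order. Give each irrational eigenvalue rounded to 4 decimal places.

[0, 0, 1, 2, 3]

Each diagonal entry of L is the vertex degree and each off-diagonal entry is -1 where an edge is present, 0 otherwise; in the order [a, b, c, d, e] the diagonal is [1, 2, 1, 1, 1]. L is symmetric positive semidefinite, so every eigenvalue is real and nonnegative. The 2 zero eigenvalues correspond to the 2 connected components. The largest eigenvalue, 3, is at most the vertex count 5.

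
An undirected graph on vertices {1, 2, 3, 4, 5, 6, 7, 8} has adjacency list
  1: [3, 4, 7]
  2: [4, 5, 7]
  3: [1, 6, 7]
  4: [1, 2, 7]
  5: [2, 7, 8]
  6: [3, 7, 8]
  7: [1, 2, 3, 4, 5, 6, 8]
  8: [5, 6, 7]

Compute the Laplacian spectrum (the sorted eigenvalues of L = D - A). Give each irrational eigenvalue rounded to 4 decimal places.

Each diagonal entry of L is the vertex degree and each off-diagonal entry is -1 where an edge is present, 0 otherwise; in the order [1, 2, 3, 4, 5, 6, 7, 8] the diagonal is [3, 3, 3, 3, 3, 3, 7, 3]. Since every row of L sums to 0, the all-ones vector is in the kernel and 0 is an eigenvalue.

[0, 1.7530, 1.7530, 3.4450, 3.4450, 4.8019, 4.8019, 8]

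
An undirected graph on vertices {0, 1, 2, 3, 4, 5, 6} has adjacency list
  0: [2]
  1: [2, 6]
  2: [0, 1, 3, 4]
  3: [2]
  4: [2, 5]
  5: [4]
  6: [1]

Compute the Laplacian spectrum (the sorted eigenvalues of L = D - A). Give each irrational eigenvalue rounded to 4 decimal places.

Reading degrees in the order [0, 1, 2, 3, 4, 5, 6] gives [1, 2, 4, 1, 2, 1, 1]; set D = diag(1, 2, 4, 1, 2, 1, 1) and form L = D - A. Since every row of L sums to 0, the all-ones vector is in the kernel and 0 is an eigenvalue. The single zero eigenvalue shows the graph is connected. There is one zero in the spectrum, matching the 1 component. The largest eigenvalue, 5.1642, is at most the vertex count 7.

[0, 0.3820, 0.6086, 1, 2.2271, 2.6180, 5.1642]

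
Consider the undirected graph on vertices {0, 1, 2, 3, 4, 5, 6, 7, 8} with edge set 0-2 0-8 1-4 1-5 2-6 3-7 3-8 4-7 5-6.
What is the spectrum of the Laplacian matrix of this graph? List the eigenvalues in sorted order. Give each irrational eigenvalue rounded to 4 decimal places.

[0, 0.4679, 0.4679, 1.6527, 1.6527, 3, 3, 3.8794, 3.8794]

With the vertex order [0, 1, 2, 3, 4, 5, 6, 7, 8], the degrees are [2, 2, 2, 2, 2, 2, 2, 2, 2], giving D = diag(2, 2, 2, 2, 2, 2, 2, 2, 2) and L = D - A. The multiplicity of 0 as a Laplacian eigenvalue equals the number of connected components. There is one zero in the spectrum, matching the 1 component. By the matrix-tree theorem the graph has (1/9) * product of the nonzero eigenvalues = 9 spanning trees.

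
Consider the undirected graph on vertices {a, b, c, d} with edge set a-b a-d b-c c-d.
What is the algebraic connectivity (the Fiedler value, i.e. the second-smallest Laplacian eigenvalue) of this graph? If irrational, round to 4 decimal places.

With the vertex order [a, b, c, d], the degrees are [2, 2, 2, 2], giving D = diag(2, 2, 2, 2) and L = D - A. The smallest Laplacian eigenvalue is always 0. The next one, lambda_2 = 2, measures how hard the graph is to disconnect: larger values mean better connectivity. By the matrix-tree theorem the graph has (1/4) * product of the nonzero eigenvalues = 4 spanning trees. The largest eigenvalue, 4, is at most the vertex count 4.

2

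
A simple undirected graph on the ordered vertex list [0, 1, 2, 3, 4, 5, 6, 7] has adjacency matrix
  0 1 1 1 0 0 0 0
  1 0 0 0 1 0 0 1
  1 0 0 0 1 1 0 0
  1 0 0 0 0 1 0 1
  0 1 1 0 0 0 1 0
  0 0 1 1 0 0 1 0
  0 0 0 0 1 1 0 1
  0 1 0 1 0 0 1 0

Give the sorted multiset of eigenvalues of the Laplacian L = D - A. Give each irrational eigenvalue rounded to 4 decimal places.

Reading degrees in the order [0, 1, 2, 3, 4, 5, 6, 7] gives [3, 3, 3, 3, 3, 3, 3, 3]; set D = diag(3, 3, 3, 3, 3, 3, 3, 3) and form L = D - A. Diagonalising L (or applying a numerical eigensolver to the 8x8 matrix) gives the spectrum above. The eigenvalues sum to 24, which equals trace(L) = 2|E|.

[0, 2, 2, 2, 4, 4, 4, 6]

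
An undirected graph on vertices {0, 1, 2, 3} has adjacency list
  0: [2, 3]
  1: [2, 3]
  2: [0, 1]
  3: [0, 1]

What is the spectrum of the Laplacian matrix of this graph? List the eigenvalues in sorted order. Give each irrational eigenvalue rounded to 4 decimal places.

[0, 2, 2, 4]

Each diagonal entry of L is the vertex degree and each off-diagonal entry is -1 where an edge is present, 0 otherwise; in the order [0, 1, 2, 3] the diagonal is [2, 2, 2, 2]. Since every row of L sums to 0, the all-ones vector is in the kernel and 0 is an eigenvalue. The largest eigenvalue, 4, is at most the vertex count 4.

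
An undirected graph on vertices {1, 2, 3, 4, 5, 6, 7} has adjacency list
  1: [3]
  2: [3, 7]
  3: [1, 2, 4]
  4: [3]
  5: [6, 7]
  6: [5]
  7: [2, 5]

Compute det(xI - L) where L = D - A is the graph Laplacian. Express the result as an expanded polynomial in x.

x^7 - 12x^6 + 54x^5 - 114x^4 + 116x^3 - 52x^2 + 7x

Reading degrees in the order [1, 2, 3, 4, 5, 6, 7] gives [1, 2, 3, 1, 2, 1, 2]; set D = diag(1, 2, 3, 1, 2, 1, 2) and form L = D - A. L has integer entries, so p(x) = det(xI - L) has integer coefficients. Expanding the determinant yields x^7 - 12x^6 + 54x^5 - 114x^4 + 116x^3 - 52x^2 + 7x. Since p(0) = det(-L) = 0, x divides p(x). The largest eigenvalue, 4.2283, is at most the vertex count 7.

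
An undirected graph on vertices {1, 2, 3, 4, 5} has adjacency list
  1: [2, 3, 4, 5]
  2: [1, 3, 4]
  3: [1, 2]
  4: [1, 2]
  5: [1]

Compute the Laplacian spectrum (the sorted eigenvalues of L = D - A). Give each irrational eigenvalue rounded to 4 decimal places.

With the vertex order [1, 2, 3, 4, 5], the degrees are [4, 3, 2, 2, 1], giving D = diag(4, 3, 2, 2, 1) and L = D - A. Diagonalising L (or applying a numerical eigensolver to the 5x5 matrix) gives the spectrum above. The eigenvalues sum to 12, which equals trace(L) = 2|E|.

[0, 1, 2, 4, 5]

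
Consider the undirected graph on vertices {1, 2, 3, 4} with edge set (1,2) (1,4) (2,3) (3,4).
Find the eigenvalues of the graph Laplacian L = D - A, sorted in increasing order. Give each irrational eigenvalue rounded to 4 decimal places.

[0, 2, 2, 4]

With the vertex order [1, 2, 3, 4], the degrees are [2, 2, 2, 2], giving D = diag(2, 2, 2, 2) and L = D - A. Diagonalising L (or applying a numerical eigensolver to the 4x4 matrix) gives the spectrum above. The single zero eigenvalue shows the graph is connected. By the matrix-tree theorem the graph has (1/4) * product of the nonzero eigenvalues = 4 spanning trees.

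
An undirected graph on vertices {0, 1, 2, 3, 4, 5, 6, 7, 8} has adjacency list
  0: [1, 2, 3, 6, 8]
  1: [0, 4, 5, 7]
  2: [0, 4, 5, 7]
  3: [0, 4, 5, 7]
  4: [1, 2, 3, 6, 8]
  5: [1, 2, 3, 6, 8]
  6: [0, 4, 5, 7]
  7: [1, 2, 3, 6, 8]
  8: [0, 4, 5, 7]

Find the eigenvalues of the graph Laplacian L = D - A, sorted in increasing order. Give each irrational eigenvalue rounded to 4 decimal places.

With the vertex order [0, 1, 2, 3, 4, 5, 6, 7, 8], the degrees are [5, 4, 4, 4, 5, 5, 4, 5, 4], giving D = diag(5, 4, 4, 4, 5, 5, 4, 5, 4) and L = D - A. L is symmetric positive semidefinite, so every eigenvalue is real and nonnegative. The single zero eigenvalue shows the graph is connected. There is one zero in the spectrum, matching the 1 component.

[0, 4, 4, 4, 4, 5, 5, 5, 9]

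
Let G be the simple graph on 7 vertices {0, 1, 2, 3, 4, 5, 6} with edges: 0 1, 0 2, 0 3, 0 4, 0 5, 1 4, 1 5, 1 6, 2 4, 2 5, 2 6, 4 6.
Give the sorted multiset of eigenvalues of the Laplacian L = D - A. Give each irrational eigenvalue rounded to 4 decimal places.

[0, 0.9422, 2.6646, 4, 4.2300, 5.8103, 6.3530]

Each diagonal entry of L is the vertex degree and each off-diagonal entry is -1 where an edge is present, 0 otherwise; in the order [0, 1, 2, 3, 4, 5, 6] the diagonal is [5, 4, 4, 1, 4, 3, 3]. Diagonalising L (or applying a numerical eigensolver to the 7x7 matrix) gives the spectrum above. The largest eigenvalue, 6.3530, is at most the vertex count 7.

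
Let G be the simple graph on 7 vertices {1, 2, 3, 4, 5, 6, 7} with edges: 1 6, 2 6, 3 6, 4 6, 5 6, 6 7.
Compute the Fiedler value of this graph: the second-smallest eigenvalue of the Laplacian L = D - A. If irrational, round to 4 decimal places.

With the vertex order [1, 2, 3, 4, 5, 6, 7], the degrees are [1, 1, 1, 1, 1, 6, 1], giving D = diag(1, 1, 1, 1, 1, 6, 1) and L = D - A. The smallest Laplacian eigenvalue is always 0. The next one, lambda_2 = 1, measures how hard the graph is to disconnect: larger values mean better connectivity. There is one zero in the spectrum, matching the 1 component. By the matrix-tree theorem the graph has (1/7) * product of the nonzero eigenvalues = 1 spanning tree.

1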